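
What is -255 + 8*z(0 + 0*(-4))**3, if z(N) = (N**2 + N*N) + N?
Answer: -255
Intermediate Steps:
z(N) = N + 2*N**2 (z(N) = (N**2 + N**2) + N = 2*N**2 + N = N + 2*N**2)
-255 + 8*z(0 + 0*(-4))**3 = -255 + 8*((0 + 0*(-4))*(1 + 2*(0 + 0*(-4))))**3 = -255 + 8*((0 + 0)*(1 + 2*(0 + 0)))**3 = -255 + 8*(0*(1 + 2*0))**3 = -255 + 8*(0*(1 + 0))**3 = -255 + 8*(0*1)**3 = -255 + 8*0**3 = -255 + 8*0 = -255 + 0 = -255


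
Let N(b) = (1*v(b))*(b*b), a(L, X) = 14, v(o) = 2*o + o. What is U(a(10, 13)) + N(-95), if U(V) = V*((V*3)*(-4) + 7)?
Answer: -2574379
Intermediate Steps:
v(o) = 3*o
N(b) = 3*b**3 (N(b) = (1*(3*b))*(b*b) = (3*b)*b**2 = 3*b**3)
U(V) = V*(7 - 12*V) (U(V) = V*((3*V)*(-4) + 7) = V*(-12*V + 7) = V*(7 - 12*V))
U(a(10, 13)) + N(-95) = 14*(7 - 12*14) + 3*(-95)**3 = 14*(7 - 168) + 3*(-857375) = 14*(-161) - 2572125 = -2254 - 2572125 = -2574379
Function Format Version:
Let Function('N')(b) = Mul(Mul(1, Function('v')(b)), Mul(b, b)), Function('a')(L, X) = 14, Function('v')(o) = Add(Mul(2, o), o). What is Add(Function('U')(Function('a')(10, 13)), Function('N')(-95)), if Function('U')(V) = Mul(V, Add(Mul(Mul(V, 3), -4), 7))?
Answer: -2574379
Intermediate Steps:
Function('v')(o) = Mul(3, o)
Function('N')(b) = Mul(3, Pow(b, 3)) (Function('N')(b) = Mul(Mul(1, Mul(3, b)), Mul(b, b)) = Mul(Mul(3, b), Pow(b, 2)) = Mul(3, Pow(b, 3)))
Function('U')(V) = Mul(V, Add(7, Mul(-12, V))) (Function('U')(V) = Mul(V, Add(Mul(Mul(3, V), -4), 7)) = Mul(V, Add(Mul(-12, V), 7)) = Mul(V, Add(7, Mul(-12, V))))
Add(Function('U')(Function('a')(10, 13)), Function('N')(-95)) = Add(Mul(14, Add(7, Mul(-12, 14))), Mul(3, Pow(-95, 3))) = Add(Mul(14, Add(7, -168)), Mul(3, -857375)) = Add(Mul(14, -161), -2572125) = Add(-2254, -2572125) = -2574379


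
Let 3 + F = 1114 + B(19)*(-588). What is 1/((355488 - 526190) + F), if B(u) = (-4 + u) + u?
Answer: -1/189583 ≈ -5.2747e-6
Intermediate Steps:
B(u) = -4 + 2*u
F = -18881 (F = -3 + (1114 + (-4 + 2*19)*(-588)) = -3 + (1114 + (-4 + 38)*(-588)) = -3 + (1114 + 34*(-588)) = -3 + (1114 - 19992) = -3 - 18878 = -18881)
1/((355488 - 526190) + F) = 1/((355488 - 526190) - 18881) = 1/(-170702 - 18881) = 1/(-189583) = -1/189583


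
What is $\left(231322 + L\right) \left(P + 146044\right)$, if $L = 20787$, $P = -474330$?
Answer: $-82763855174$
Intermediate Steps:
$\left(231322 + L\right) \left(P + 146044\right) = \left(231322 + 20787\right) \left(-474330 + 146044\right) = 252109 \left(-328286\right) = -82763855174$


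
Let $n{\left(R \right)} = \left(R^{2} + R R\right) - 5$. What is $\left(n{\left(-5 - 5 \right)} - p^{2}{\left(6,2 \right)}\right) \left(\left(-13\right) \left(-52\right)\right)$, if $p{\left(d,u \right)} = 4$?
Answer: $121004$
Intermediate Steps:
$n{\left(R \right)} = -5 + 2 R^{2}$ ($n{\left(R \right)} = \left(R^{2} + R^{2}\right) - 5 = 2 R^{2} - 5 = -5 + 2 R^{2}$)
$\left(n{\left(-5 - 5 \right)} - p^{2}{\left(6,2 \right)}\right) \left(\left(-13\right) \left(-52\right)\right) = \left(\left(-5 + 2 \left(-5 - 5\right)^{2}\right) - 4^{2}\right) \left(\left(-13\right) \left(-52\right)\right) = \left(\left(-5 + 2 \left(-5 - 5\right)^{2}\right) - 16\right) 676 = \left(\left(-5 + 2 \left(-10\right)^{2}\right) - 16\right) 676 = \left(\left(-5 + 2 \cdot 100\right) - 16\right) 676 = \left(\left(-5 + 200\right) - 16\right) 676 = \left(195 - 16\right) 676 = 179 \cdot 676 = 121004$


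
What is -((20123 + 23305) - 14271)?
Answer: -29157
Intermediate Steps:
-((20123 + 23305) - 14271) = -(43428 - 14271) = -1*29157 = -29157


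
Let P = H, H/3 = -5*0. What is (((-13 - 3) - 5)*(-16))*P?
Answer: 0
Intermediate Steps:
H = 0 (H = 3*(-5*0) = 3*0 = 0)
P = 0
(((-13 - 3) - 5)*(-16))*P = (((-13 - 3) - 5)*(-16))*0 = ((-16 - 5)*(-16))*0 = -21*(-16)*0 = 336*0 = 0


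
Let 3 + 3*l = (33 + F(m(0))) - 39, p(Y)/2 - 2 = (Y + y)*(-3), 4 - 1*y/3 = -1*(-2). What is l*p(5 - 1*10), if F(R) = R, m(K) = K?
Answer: 6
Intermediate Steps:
y = 6 (y = 12 - (-3)*(-2) = 12 - 3*2 = 12 - 6 = 6)
p(Y) = -32 - 6*Y (p(Y) = 4 + 2*((Y + 6)*(-3)) = 4 + 2*((6 + Y)*(-3)) = 4 + 2*(-18 - 3*Y) = 4 + (-36 - 6*Y) = -32 - 6*Y)
l = -3 (l = -1 + ((33 + 0) - 39)/3 = -1 + (33 - 39)/3 = -1 + (⅓)*(-6) = -1 - 2 = -3)
l*p(5 - 1*10) = -3*(-32 - 6*(5 - 1*10)) = -3*(-32 - 6*(5 - 10)) = -3*(-32 - 6*(-5)) = -3*(-32 + 30) = -3*(-2) = 6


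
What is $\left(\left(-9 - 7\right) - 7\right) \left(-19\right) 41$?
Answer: $17917$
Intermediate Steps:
$\left(\left(-9 - 7\right) - 7\right) \left(-19\right) 41 = \left(-16 - 7\right) \left(-19\right) 41 = \left(-23\right) \left(-19\right) 41 = 437 \cdot 41 = 17917$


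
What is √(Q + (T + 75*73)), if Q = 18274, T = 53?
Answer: √23802 ≈ 154.28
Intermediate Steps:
√(Q + (T + 75*73)) = √(18274 + (53 + 75*73)) = √(18274 + (53 + 5475)) = √(18274 + 5528) = √23802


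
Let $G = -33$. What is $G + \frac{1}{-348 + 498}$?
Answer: $- \frac{4949}{150} \approx -32.993$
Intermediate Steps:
$G + \frac{1}{-348 + 498} = -33 + \frac{1}{-348 + 498} = -33 + \frac{1}{150} = - \frac{4949}{150}$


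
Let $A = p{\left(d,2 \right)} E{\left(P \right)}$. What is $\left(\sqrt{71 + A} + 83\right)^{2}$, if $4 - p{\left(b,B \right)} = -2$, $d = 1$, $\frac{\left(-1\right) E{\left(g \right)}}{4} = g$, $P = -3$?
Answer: $\left(83 + \sqrt{143}\right)^{2} \approx 9017.1$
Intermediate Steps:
$E{\left(g \right)} = - 4 g$
$p{\left(b,B \right)} = 6$ ($p{\left(b,B \right)} = 4 - -2 = 4 + 2 = 6$)
$A = 72$ ($A = 6 \left(\left(-4\right) \left(-3\right)\right) = 6 \cdot 12 = 72$)
$\left(\sqrt{71 + A} + 83\right)^{2} = \left(\sqrt{71 + 72} + 83\right)^{2} = \left(\sqrt{143} + 83\right)^{2} = \left(83 + \sqrt{143}\right)^{2}$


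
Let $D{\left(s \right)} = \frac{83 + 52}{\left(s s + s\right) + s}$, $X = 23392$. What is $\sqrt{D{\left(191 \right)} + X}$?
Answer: $\frac{\sqrt{31786943924953}}{36863} \approx 152.94$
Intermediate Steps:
$D{\left(s \right)} = \frac{135}{s^{2} + 2 s}$ ($D{\left(s \right)} = \frac{135}{\left(s^{2} + s\right) + s} = \frac{135}{\left(s + s^{2}\right) + s} = \frac{135}{s^{2} + 2 s}$)
$\sqrt{D{\left(191 \right)} + X} = \sqrt{\frac{135}{191 \left(2 + 191\right)} + 23392} = \sqrt{135 \cdot \frac{1}{191} \cdot \frac{1}{193} + 23392} = \sqrt{\frac{135}{36863} + 23392} = \sqrt{\frac{862299431}{36863}} = \frac{\sqrt{31786943924953}}{36863}$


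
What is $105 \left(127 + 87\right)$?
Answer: $22470$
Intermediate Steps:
$105 \left(127 + 87\right) = 105 \cdot 214 = 22470$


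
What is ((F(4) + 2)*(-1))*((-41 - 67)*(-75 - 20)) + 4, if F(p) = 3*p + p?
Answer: -184676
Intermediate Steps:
F(p) = 4*p
((F(4) + 2)*(-1))*((-41 - 67)*(-75 - 20)) + 4 = ((4*4 + 2)*(-1))*((-41 - 67)*(-75 - 20)) + 4 = ((16 + 2)*(-1))*(-108*(-95)) + 4 = (18*(-1))*10260 + 4 = -18*10260 + 4 = -184680 + 4 = -184676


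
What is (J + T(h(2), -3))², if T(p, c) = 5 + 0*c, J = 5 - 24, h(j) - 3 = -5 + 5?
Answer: 196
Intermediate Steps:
h(j) = 3 (h(j) = 3 + (-5 + 5) = 3 + 0 = 3)
J = -19
T(p, c) = 5 (T(p, c) = 5 + 0 = 5)
(J + T(h(2), -3))² = (-19 + 5)² = (-14)² = 196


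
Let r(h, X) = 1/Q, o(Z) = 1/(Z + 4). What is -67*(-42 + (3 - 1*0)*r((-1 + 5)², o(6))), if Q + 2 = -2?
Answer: 11457/4 ≈ 2864.3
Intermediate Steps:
Q = -4 (Q = -2 - 2 = -4)
o(Z) = 1/(4 + Z)
r(h, X) = -¼ (r(h, X) = 1/(-4) = -¼)
-67*(-42 + (3 - 1*0)*r((-1 + 5)², o(6))) = -67*(-42 + (3 - 1*0)*(-¼)) = -67*(-42 + (3 + 0)*(-¼)) = -67*(-42 + 3*(-¼)) = -67*(-42 - ¾) = -67*(-171/4) = 11457/4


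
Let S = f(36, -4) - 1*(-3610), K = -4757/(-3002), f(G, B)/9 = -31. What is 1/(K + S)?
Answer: 3002/10004419 ≈ 0.00030007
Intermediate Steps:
f(G, B) = -279 (f(G, B) = 9*(-31) = -279)
K = 4757/3002 (K = -4757*(-1/3002) = 4757/3002 ≈ 1.5846)
S = 3331 (S = -279 - 1*(-3610) = -279 + 3610 = 3331)
1/(K + S) = 1/(4757/3002 + 3331) = 1/(10004419/3002) = 3002/10004419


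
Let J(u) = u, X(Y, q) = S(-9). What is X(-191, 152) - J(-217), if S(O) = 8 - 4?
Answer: 221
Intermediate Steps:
S(O) = 4
X(Y, q) = 4
X(-191, 152) - J(-217) = 4 - 1*(-217) = 4 + 217 = 221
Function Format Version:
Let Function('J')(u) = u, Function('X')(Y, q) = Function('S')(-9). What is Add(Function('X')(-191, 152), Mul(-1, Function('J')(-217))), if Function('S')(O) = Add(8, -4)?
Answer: 221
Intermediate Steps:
Function('S')(O) = 4
Function('X')(Y, q) = 4
Add(Function('X')(-191, 152), Mul(-1, Function('J')(-217))) = Add(4, Mul(-1, -217)) = Add(4, 217) = 221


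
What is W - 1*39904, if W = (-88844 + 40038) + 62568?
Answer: -26142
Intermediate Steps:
W = 13762 (W = -48806 + 62568 = 13762)
W - 1*39904 = 13762 - 1*39904 = 13762 - 39904 = -26142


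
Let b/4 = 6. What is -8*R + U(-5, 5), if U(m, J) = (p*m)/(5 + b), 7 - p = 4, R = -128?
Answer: 29681/29 ≈ 1023.5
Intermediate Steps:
b = 24 (b = 4*6 = 24)
p = 3 (p = 7 - 1*4 = 7 - 4 = 3)
U(m, J) = 3*m/29 (U(m, J) = (3*m)/(5 + 24) = (3*m)/29 = (3*m)*(1/29) = 3*m/29)
-8*R + U(-5, 5) = -8*(-128) + (3/29)*(-5) = 1024 - 15/29 = 29681/29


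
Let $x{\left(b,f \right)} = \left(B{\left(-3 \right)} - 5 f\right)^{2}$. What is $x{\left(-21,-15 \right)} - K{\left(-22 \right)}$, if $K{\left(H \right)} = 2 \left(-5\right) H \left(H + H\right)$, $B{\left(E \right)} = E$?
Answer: $14864$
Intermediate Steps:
$x{\left(b,f \right)} = \left(-3 - 5 f\right)^{2}$
$K{\left(H \right)} = - 20 H^{2}$ ($K{\left(H \right)} = - 10 H 2 H = - 20 H^{2}$)
$x{\left(-21,-15 \right)} - K{\left(-22 \right)} = \left(3 + 5 \left(-15\right)\right)^{2} - - 20 \left(-22\right)^{2} = \left(3 - 75\right)^{2} - \left(-20\right) 484 = \left(-72\right)^{2} - -9680 = 5184 + 9680 = 14864$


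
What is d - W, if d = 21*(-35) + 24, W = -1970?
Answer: 1259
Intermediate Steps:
d = -711 (d = -735 + 24 = -711)
d - W = -711 - 1*(-1970) = -711 + 1970 = 1259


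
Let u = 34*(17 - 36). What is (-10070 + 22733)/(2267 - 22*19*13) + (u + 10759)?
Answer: 32015208/3167 ≈ 10109.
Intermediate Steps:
u = -646 (u = 34*(-19) = -646)
(-10070 + 22733)/(2267 - 22*19*13) + (u + 10759) = (-10070 + 22733)/(2267 - 22*19*13) + (-646 + 10759) = 12663/(2267 - 418*13) + 10113 = 12663/(2267 - 5434) + 10113 = 12663/(-3167) + 10113 = 12663*(-1/3167) + 10113 = -12663/3167 + 10113 = 32015208/3167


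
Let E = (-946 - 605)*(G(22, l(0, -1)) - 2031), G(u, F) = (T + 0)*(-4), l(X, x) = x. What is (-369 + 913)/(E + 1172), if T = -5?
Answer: 544/3120233 ≈ 0.00017435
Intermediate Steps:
G(u, F) = 20 (G(u, F) = (-5 + 0)*(-4) = -5*(-4) = 20)
E = 3119061 (E = (-946 - 605)*(20 - 2031) = -1551*(-2011) = 3119061)
(-369 + 913)/(E + 1172) = (-369 + 913)/(3119061 + 1172) = 544/3120233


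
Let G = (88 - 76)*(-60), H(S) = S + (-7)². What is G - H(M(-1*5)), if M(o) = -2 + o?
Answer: -762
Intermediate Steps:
H(S) = 49 + S (H(S) = S + 49 = 49 + S)
G = -720 (G = 12*(-60) = -720)
G - H(M(-1*5)) = -720 - (49 + (-2 - 1*5)) = -720 - (49 + (-2 - 5)) = -720 - (49 - 7) = -720 - 1*42 = -720 - 42 = -762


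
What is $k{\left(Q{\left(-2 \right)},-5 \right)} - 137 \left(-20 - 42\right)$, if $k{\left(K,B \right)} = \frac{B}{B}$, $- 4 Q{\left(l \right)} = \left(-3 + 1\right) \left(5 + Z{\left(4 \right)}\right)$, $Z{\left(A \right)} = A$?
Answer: $8495$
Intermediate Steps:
$Q{\left(l \right)} = \frac{9}{2}$ ($Q{\left(l \right)} = - \frac{\left(-3 + 1\right) \left(5 + 4\right)}{4} = - \frac{\left(-2\right) 9}{4} = \left(- \frac{1}{4}\right) \left(-18\right) = \frac{9}{2}$)
$k{\left(K,B \right)} = 1$
$k{\left(Q{\left(-2 \right)},-5 \right)} - 137 \left(-20 - 42\right) = 1 - 137 \left(-20 - 42\right) = 1 - -8494 = 1 + 8494 = 8495$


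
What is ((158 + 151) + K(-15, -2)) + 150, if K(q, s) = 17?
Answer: 476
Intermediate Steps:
((158 + 151) + K(-15, -2)) + 150 = ((158 + 151) + 17) + 150 = (309 + 17) + 150 = 326 + 150 = 476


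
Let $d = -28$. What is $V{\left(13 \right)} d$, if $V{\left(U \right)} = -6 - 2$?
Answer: $224$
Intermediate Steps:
$V{\left(U \right)} = -8$
$V{\left(13 \right)} d = \left(-8\right) \left(-28\right) = 224$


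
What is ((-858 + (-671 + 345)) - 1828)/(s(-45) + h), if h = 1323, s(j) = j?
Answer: -502/213 ≈ -2.3568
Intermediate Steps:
((-858 + (-671 + 345)) - 1828)/(s(-45) + h) = ((-858 + (-671 + 345)) - 1828)/(-45 + 1323) = ((-858 - 326) - 1828)/1278 = (-1184 - 1828)*(1/1278) = -3012*1/1278 = -502/213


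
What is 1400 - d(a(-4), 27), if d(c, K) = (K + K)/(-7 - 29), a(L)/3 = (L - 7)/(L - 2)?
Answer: 2803/2 ≈ 1401.5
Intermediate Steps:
a(L) = 3*(-7 + L)/(-2 + L) (a(L) = 3*((L - 7)/(L - 2)) = 3*((-7 + L)/(-2 + L)) = 3*(-7 + L)/(-2 + L))
d(c, K) = -K/18 (d(c, K) = (2*K)/(-36) = (2*K)*(-1/36) = -K/18)
1400 - d(a(-4), 27) = 1400 - (-1)*27/18 = 1400 - 1*(-3/2) = 1400 + 3/2 = 2803/2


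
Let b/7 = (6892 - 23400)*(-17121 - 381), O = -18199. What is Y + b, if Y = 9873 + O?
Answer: 2022452786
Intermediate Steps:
Y = -8326 (Y = 9873 - 18199 = -8326)
b = 2022461112 (b = 7*((6892 - 23400)*(-17121 - 381)) = 7*(-16508*(-17502)) = 7*288923016 = 2022461112)
Y + b = -8326 + 2022461112 = 2022452786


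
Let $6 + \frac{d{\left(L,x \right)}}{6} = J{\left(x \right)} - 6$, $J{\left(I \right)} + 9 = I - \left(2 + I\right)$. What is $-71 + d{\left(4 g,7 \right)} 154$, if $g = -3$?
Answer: $-21323$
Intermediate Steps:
$J{\left(I \right)} = -11$ ($J{\left(I \right)} = -9 + \left(I - \left(2 + I\right)\right) = -9 - 2 = -11$)
$d{\left(L,x \right)} = -138$ ($d{\left(L,x \right)} = -36 + 6 \left(-11 - 6\right) = -36 + 6 \left(-17\right) = -36 - 102 = -138$)
$-71 + d{\left(4 g,7 \right)} 154 = -71 - 21252 = -21323$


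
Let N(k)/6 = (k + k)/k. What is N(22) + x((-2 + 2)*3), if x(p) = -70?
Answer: -58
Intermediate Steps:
N(k) = 12 (N(k) = 6*((k + k)/k) = 6*((2*k)/k) = 6*2 = 12)
N(22) + x((-2 + 2)*3) = 12 - 70 = -58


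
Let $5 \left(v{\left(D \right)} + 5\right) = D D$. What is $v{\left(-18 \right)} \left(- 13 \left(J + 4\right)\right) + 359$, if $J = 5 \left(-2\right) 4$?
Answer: $\frac{141727}{5} \approx 28345.0$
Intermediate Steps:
$v{\left(D \right)} = -5 + \frac{D^{2}}{5}$ ($v{\left(D \right)} = -5 + \frac{D D}{5} = -5 + \frac{D^{2}}{5}$)
$J = -40$ ($J = \left(-10\right) 4 = -40$)
$v{\left(-18 \right)} \left(- 13 \left(J + 4\right)\right) + 359 = \left(-5 + \frac{\left(-18\right)^{2}}{5}\right) \left(- 13 \left(-40 + 4\right)\right) + 359 = \left(-5 + \frac{1}{5} \cdot 324\right) \left(\left(-13\right) \left(-36\right)\right) + 359 = \left(-5 + \frac{324}{5}\right) 468 + 359 = \frac{299}{5} \cdot 468 + 359 = \frac{139932}{5} + 359 = \frac{141727}{5}$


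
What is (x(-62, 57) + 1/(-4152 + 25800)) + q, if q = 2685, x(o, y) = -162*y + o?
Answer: -143114927/21648 ≈ -6611.0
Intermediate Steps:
x(o, y) = o - 162*y
(x(-62, 57) + 1/(-4152 + 25800)) + q = ((-62 - 162*57) + 1/(-4152 + 25800)) + 2685 = ((-62 - 9234) + 1/21648) + 2685 = (-9296 + 1/21648) + 2685 = -201239807/21648 + 2685 = -143114927/21648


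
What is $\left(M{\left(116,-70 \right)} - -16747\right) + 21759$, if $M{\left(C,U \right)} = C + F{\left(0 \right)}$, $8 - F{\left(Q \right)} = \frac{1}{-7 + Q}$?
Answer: $\frac{270411}{7} \approx 38630.0$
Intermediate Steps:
$F{\left(Q \right)} = 8 - \frac{1}{-7 + Q}$
$M{\left(C,U \right)} = \frac{57}{7} + C$ ($M{\left(C,U \right)} = C + \frac{-57 + 8 \cdot 0}{-7 + 0} = C + \frac{-57 + 0}{-7} = C - - \frac{57}{7} = C + \frac{57}{7} = \frac{57}{7} + C$)
$\left(M{\left(116,-70 \right)} - -16747\right) + 21759 = \left(\left(\frac{57}{7} + 116\right) - -16747\right) + 21759 = \left(\frac{869}{7} + 16747\right) + 21759 = \frac{118098}{7} + 21759 = \frac{270411}{7}$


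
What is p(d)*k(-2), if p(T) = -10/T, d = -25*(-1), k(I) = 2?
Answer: -⅘ ≈ -0.80000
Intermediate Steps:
d = 25
p(d)*k(-2) = -10/25*2 = -10*1/25*2 = -⅖*2 = -⅘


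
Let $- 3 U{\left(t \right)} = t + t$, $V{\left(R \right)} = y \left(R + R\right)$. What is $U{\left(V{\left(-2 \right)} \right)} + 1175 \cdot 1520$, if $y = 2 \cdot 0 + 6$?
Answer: $1786016$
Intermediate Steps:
$y = 6$ ($y = 0 + 6 = 6$)
$V{\left(R \right)} = 12 R$ ($V{\left(R \right)} = 6 \left(R + R\right) = 6 \cdot 2 R = 12 R$)
$U{\left(t \right)} = - \frac{2 t}{3}$ ($U{\left(t \right)} = - \frac{t + t}{3} = - \frac{2 t}{3}$)
$U{\left(V{\left(-2 \right)} \right)} + 1175 \cdot 1520 = - \frac{2 \cdot 12 \left(-2\right)}{3} + 1175 \cdot 1520 = \left(- \frac{2}{3}\right) \left(-24\right) + 1786000 = 16 + 1786000 = 1786016$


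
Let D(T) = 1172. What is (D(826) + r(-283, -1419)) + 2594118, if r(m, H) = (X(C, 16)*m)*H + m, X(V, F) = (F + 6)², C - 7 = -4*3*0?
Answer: 196958275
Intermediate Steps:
C = 7 (C = 7 - 4*3*0 = 7 - 12*0 = 7 + 0 = 7)
X(V, F) = (6 + F)²
r(m, H) = m + 484*H*m (r(m, H) = ((6 + 16)²*m)*H + m = (22²*m)*H + m = (484*m)*H + m = 484*H*m + m = m + 484*H*m)
(D(826) + r(-283, -1419)) + 2594118 = (1172 - 283*(1 + 484*(-1419))) + 2594118 = (1172 - 283*(1 - 686796)) + 2594118 = (1172 - 283*(-686795)) + 2594118 = (1172 + 194362985) + 2594118 = 194364157 + 2594118 = 196958275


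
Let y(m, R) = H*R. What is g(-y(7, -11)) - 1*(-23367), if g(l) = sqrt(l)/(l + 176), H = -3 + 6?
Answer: 23367 + sqrt(33)/209 ≈ 23367.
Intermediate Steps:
H = 3
y(m, R) = 3*R
g(l) = sqrt(l)/(176 + l)
g(-y(7, -11)) - 1*(-23367) = sqrt(-3*(-11))/(176 - 3*(-11)) - 1*(-23367) = sqrt(-1*(-33))/(176 - 1*(-33)) + 23367 = sqrt(33)/(176 + 33) + 23367 = sqrt(33)/209 + 23367 = 23367 + sqrt(33)/209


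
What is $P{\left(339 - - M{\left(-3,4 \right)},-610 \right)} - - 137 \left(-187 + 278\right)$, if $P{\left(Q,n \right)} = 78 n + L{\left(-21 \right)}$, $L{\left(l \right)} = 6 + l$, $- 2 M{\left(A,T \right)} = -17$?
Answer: $-35128$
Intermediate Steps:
$M{\left(A,T \right)} = \frac{17}{2}$ ($M{\left(A,T \right)} = \left(- \frac{1}{2}\right) \left(-17\right) = \frac{17}{2}$)
$P{\left(Q,n \right)} = -15 + 78 n$ ($P{\left(Q,n \right)} = 78 n + \left(6 - 21\right) = 78 n - 15 = -15 + 78 n$)
$P{\left(339 - - M{\left(-3,4 \right)},-610 \right)} - - 137 \left(-187 + 278\right) = \left(-15 + 78 \left(-610\right)\right) - - 137 \left(-187 + 278\right) = \left(-15 - 47580\right) - \left(-137\right) 91 = -47595 - -12467 = -47595 + 12467 = -35128$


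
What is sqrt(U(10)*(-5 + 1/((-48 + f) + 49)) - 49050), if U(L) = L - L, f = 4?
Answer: 15*I*sqrt(218) ≈ 221.47*I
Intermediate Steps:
U(L) = 0
sqrt(U(10)*(-5 + 1/((-48 + f) + 49)) - 49050) = sqrt(0*(-5 + 1/((-48 + 4) + 49)) - 49050) = sqrt(0*(-5 + 1/(-44 + 49)) - 49050) = sqrt(0*(-5 + 1/5) - 49050) = sqrt(0*(-24/5) - 49050) = sqrt(0 - 49050) = sqrt(-49050) = 15*I*sqrt(218)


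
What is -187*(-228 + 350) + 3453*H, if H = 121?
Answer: 394999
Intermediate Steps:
-187*(-228 + 350) + 3453*H = -187*(-228 + 350) + 3453*121 = -187*122 + 417813 = -22814 + 417813 = 394999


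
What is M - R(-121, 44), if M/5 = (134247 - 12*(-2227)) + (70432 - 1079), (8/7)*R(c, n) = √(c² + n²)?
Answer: 1151620 - 77*√137/8 ≈ 1.1515e+6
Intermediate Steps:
R(c, n) = 7*√(c² + n²)/8
M = 1151620 (M = 5*((134247 - 12*(-2227)) + (70432 - 1079)) = 5*((134247 + 26724) + 69353) = 5*(160971 + 69353) = 5*230324 = 1151620)
M - R(-121, 44) = 1151620 - 7*√((-121)² + 44²)/8 = 1151620 - 7*√(14641 + 1936)/8 = 1151620 - 7*√16577/8 = 1151620 - 7*11*√137/8 = 1151620 - 77*√137/8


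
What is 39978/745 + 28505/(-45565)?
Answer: 360072269/6789185 ≈ 53.036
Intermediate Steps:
39978/745 + 28505/(-45565) = 39978*(1/745) + 28505*(-1/45565) = 39978/745 - 5701/9113 = 360072269/6789185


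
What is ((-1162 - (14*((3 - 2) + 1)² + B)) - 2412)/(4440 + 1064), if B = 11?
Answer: -3641/5504 ≈ -0.66152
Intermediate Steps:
((-1162 - (14*((3 - 2) + 1)² + B)) - 2412)/(4440 + 1064) = ((-1162 - (14*((3 - 2) + 1)² + 11)) - 2412)/(4440 + 1064) = ((-1162 - (14*(1 + 1)² + 11)) - 2412)/5504 = ((-1162 - (14*2² + 11)) - 2412)*(1/5504) = ((-1162 - (14*4 + 11)) - 2412)*(1/5504) = ((-1162 - (56 + 11)) - 2412)*(1/5504) = ((-1162 - 1*67) - 2412)*(1/5504) = ((-1162 - 67) - 2412)*(1/5504) = (-1229 - 2412)*(1/5504) = -3641*1/5504 = -3641/5504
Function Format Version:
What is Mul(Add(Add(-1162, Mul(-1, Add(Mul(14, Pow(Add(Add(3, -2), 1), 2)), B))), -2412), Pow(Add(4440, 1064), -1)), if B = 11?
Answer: Rational(-3641, 5504) ≈ -0.66152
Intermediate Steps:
Mul(Add(Add(-1162, Mul(-1, Add(Mul(14, Pow(Add(Add(3, -2), 1), 2)), B))), -2412), Pow(Add(4440, 1064), -1)) = Mul(Add(Add(-1162, Mul(-1, Add(Mul(14, Pow(Add(Add(3, -2), 1), 2)), 11))), -2412), Pow(Add(4440, 1064), -1)) = Mul(Add(Add(-1162, Mul(-1, Add(Mul(14, Pow(Add(1, 1), 2)), 11))), -2412), Pow(5504, -1)) = Mul(Add(Add(-1162, Mul(-1, Add(Mul(14, Pow(2, 2)), 11))), -2412), Rational(1, 5504)) = Mul(Add(Add(-1162, Mul(-1, Add(Mul(14, 4), 11))), -2412), Rational(1, 5504)) = Mul(Add(Add(-1162, Mul(-1, Add(56, 11))), -2412), Rational(1, 5504)) = Mul(Add(Add(-1162, Mul(-1, 67)), -2412), Rational(1, 5504)) = Mul(Add(Add(-1162, -67), -2412), Rational(1, 5504)) = Mul(Add(-1229, -2412), Rational(1, 5504)) = Mul(-3641, Rational(1, 5504)) = Rational(-3641, 5504)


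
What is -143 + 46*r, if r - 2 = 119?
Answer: 5423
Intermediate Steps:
r = 121 (r = 2 + 119 = 121)
-143 + 46*r = -143 + 46*121 = -143 + 5566 = 5423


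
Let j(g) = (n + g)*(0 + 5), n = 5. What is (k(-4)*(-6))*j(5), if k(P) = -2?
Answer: 600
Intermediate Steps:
j(g) = 25 + 5*g (j(g) = (5 + g)*(0 + 5) = (5 + g)*5 = 25 + 5*g)
(k(-4)*(-6))*j(5) = (-2*(-6))*(25 + 5*5) = 12*(25 + 25) = 12*50 = 600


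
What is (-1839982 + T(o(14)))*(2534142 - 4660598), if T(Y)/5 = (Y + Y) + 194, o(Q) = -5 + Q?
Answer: 3910386720432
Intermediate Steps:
T(Y) = 970 + 10*Y (T(Y) = 5*((Y + Y) + 194) = 5*(2*Y + 194) = 5*(194 + 2*Y) = 970 + 10*Y)
(-1839982 + T(o(14)))*(2534142 - 4660598) = (-1839982 + (970 + 10*(-5 + 14)))*(2534142 - 4660598) = (-1839982 + (970 + 10*9))*(-2126456) = (-1839982 + (970 + 90))*(-2126456) = (-1839982 + 1060)*(-2126456) = -1838922*(-2126456) = 3910386720432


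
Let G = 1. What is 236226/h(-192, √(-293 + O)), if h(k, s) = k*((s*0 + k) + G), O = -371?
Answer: 39371/6112 ≈ 6.4416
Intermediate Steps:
h(k, s) = k*(1 + k) (h(k, s) = k*((s*0 + k) + 1) = k*((0 + k) + 1) = k*(k + 1) = k*(1 + k))
236226/h(-192, √(-293 + O)) = 236226/((-192*(1 - 192))) = 236226/((-192*(-191))) = 236226/36672 = 236226*(1/36672) = 39371/6112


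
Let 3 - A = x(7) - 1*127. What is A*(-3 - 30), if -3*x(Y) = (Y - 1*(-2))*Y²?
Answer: -9141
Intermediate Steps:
x(Y) = -Y²*(2 + Y)/3 (x(Y) = -(Y - 1*(-2))*Y²/3 = -(Y + 2)*Y²/3 = -(2 + Y)*Y²/3 = -Y²*(2 + Y)/3)
A = 277 (A = 3 - ((⅓)*7²*(-2 - 1*7) - 1*127) = 3 - ((⅓)*49*(-2 - 7) - 127) = 3 - ((⅓)*49*(-9) - 127) = 3 - (-147 - 127) = 3 - 1*(-274) = 3 + 274 = 277)
A*(-3 - 30) = 277*(-3 - 30) = 277*(-33) = -9141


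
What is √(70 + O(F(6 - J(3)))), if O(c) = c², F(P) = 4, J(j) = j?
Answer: √86 ≈ 9.2736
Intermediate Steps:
√(70 + O(F(6 - J(3)))) = √(70 + 4²) = √(70 + 16) = √86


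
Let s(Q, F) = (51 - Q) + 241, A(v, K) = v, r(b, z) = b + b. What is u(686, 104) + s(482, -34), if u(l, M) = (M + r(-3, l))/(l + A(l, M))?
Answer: -2659/14 ≈ -189.93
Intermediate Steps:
r(b, z) = 2*b
s(Q, F) = 292 - Q
u(l, M) = (-6 + M)/(2*l) (u(l, M) = (M + 2*(-3))/(l + l) = (M - 6)/((2*l)) = (-6 + M)*(1/(2*l)) = (-6 + M)/(2*l))
u(686, 104) + s(482, -34) = (½)*(-6 + 104)/686 + (292 - 1*482) = (½)*(1/686)*98 + (292 - 482) = 1/14 - 190 = -2659/14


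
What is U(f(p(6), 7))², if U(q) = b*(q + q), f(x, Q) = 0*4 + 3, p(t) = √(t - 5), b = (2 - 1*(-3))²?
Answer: 22500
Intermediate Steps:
b = 25 (b = (2 + 3)² = 5² = 25)
p(t) = √(-5 + t)
f(x, Q) = 3 (f(x, Q) = 0 + 3 = 3)
U(q) = 50*q (U(q) = 25*(q + q) = 25*(2*q) = 50*q)
U(f(p(6), 7))² = (50*3)² = 150² = 22500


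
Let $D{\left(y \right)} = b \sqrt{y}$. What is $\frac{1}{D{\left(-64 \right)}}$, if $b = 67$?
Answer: $- \frac{i}{536} \approx - 0.0018657 i$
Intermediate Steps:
$D{\left(y \right)} = 67 \sqrt{y}$
$\frac{1}{D{\left(-64 \right)}} = \frac{1}{67 \sqrt{-64}} = \frac{1}{67 \cdot 8 i} = \frac{1}{536 i} = - \frac{i}{536}$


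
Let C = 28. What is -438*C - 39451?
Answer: -51715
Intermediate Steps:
-438*C - 39451 = -438*28 - 39451 = -12264 - 39451 = -51715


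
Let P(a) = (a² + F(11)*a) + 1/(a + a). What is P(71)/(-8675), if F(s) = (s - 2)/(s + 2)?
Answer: -9396437/16014050 ≈ -0.58676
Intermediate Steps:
F(s) = (-2 + s)/(2 + s)
P(a) = a² + 1/(2*a) + 9*a/13 (P(a) = (a² + ((-2 + 11)/(2 + 11))*a) + 1/(a + a) = (a² + (9/13)*a) + 1/(2*a) = (a² + ((1/13)*9)*a) + 1/(2*a) = (a² + 9*a/13) + 1/(2*a) = a² + 1/(2*a) + 9*a/13)
P(71)/(-8675) = (71² + (½)/71 + (9/13)*71)/(-8675) = (5041 + (½)*(1/71) + 639/13)*(-1/8675) = (5041 + 1/142 + 639/13)*(-1/8675) = (9396437/1846)*(-1/8675) = -9396437/16014050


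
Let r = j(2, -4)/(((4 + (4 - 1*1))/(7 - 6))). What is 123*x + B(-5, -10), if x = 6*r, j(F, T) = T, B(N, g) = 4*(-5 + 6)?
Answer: -2924/7 ≈ -417.71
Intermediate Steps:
B(N, g) = 4 (B(N, g) = 4*1 = 4)
r = -4/7 (r = -4*(7 - 6)/(4 + (4 - 1*1)) = -4/(4 + (4 - 1)) = -4/(4 + 3) = -4/(7*1) = -4/7 ≈ -0.57143)
x = -24/7 (x = 6*(-4/7) = -24/7 ≈ -3.4286)
123*x + B(-5, -10) = 123*(-24/7) + 4 = -2952/7 + 4 = -2924/7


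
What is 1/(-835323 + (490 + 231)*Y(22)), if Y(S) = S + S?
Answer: -1/803599 ≈ -1.2444e-6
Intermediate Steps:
Y(S) = 2*S
1/(-835323 + (490 + 231)*Y(22)) = 1/(-835323 + (490 + 231)*(2*22)) = 1/(-835323 + 721*44) = 1/(-835323 + 31724) = 1/(-803599) = -1/803599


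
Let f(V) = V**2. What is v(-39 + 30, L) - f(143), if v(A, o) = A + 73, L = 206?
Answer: -20385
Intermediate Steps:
v(A, o) = 73 + A
v(-39 + 30, L) - f(143) = (73 + (-39 + 30)) - 1*143**2 = (73 - 9) - 1*20449 = 64 - 20449 = -20385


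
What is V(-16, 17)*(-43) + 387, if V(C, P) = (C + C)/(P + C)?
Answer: 1763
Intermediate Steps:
V(C, P) = 2*C/(C + P) (V(C, P) = (2*C)/(C + P) = 2*C/(C + P))
V(-16, 17)*(-43) + 387 = (2*(-16)/(-16 + 17))*(-43) + 387 = (2*(-16)/1)*(-43) + 387 = (2*(-16)*1)*(-43) + 387 = -32*(-43) + 387 = 1376 + 387 = 1763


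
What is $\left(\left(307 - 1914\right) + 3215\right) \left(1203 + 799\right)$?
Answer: $3219216$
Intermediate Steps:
$\left(\left(307 - 1914\right) + 3215\right) \left(1203 + 799\right) = \left(-1607 + 3215\right) 2002 = 1608 \cdot 2002 = 3219216$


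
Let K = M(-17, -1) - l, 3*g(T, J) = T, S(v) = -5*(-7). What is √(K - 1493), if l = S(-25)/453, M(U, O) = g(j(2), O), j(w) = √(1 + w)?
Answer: √(-306392892 + 68403*√3)/453 ≈ 38.633*I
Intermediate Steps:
S(v) = 35
g(T, J) = T/3
M(U, O) = √3/3 (M(U, O) = √(1 + 2)/3 = √3/3)
l = 35/453 ≈ 0.077263
K = -35/453 + √3/3 (K = √3/3 - 1*35/453 = √3/3 - 35/453 = -35/453 + √3/3 ≈ 0.50009)
√(K - 1493) = √((-35/453 + √3/3) - 1493) = √(-676364/453 + √3/3)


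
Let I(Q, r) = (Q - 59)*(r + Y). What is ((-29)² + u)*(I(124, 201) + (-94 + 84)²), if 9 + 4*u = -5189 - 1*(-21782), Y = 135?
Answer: 109414780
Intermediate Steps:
I(Q, r) = (-59 + Q)*(135 + r) (I(Q, r) = (Q - 59)*(r + 135) = (-59 + Q)*(135 + r))
u = 4146 (u = -9/4 + (-5189 - 1*(-21782))/4 = -9/4 + (-5189 + 21782)/4 = -9/4 + (¼)*16593 = -9/4 + 16593/4 = 4146)
((-29)² + u)*(I(124, 201) + (-94 + 84)²) = ((-29)² + 4146)*((-7965 - 59*201 + 135*124 + 124*201) + (-94 + 84)²) = (841 + 4146)*((-7965 - 11859 + 16740 + 24924) + (-10)²) = 4987*(21840 + 100) = 4987*21940 = 109414780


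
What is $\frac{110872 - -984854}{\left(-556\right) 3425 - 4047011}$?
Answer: $- \frac{1095726}{5951311} \approx -0.18411$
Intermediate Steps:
$\frac{110872 - -984854}{\left(-556\right) 3425 - 4047011} = \frac{110872 + \left(985608 - 754\right)}{-1904300 - 4047011} = \frac{110872 + 984854}{-5951311} = 1095726 \left(- \frac{1}{5951311}\right) = - \frac{1095726}{5951311}$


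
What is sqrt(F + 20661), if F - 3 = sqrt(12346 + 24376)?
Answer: sqrt(20664 + sqrt(36722)) ≈ 144.41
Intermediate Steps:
F = 3 + sqrt(36722) (F = 3 + sqrt(12346 + 24376) = 3 + sqrt(36722) ≈ 194.63)
sqrt(F + 20661) = sqrt((3 + sqrt(36722)) + 20661) = sqrt(20664 + sqrt(36722))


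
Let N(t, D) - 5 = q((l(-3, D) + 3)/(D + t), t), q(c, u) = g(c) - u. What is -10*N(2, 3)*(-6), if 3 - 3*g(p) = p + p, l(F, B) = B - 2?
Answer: 208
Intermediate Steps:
l(F, B) = -2 + B
g(p) = 1 - 2*p/3 (g(p) = 1 - (p + p)/3 = 1 - 2*p/3)
q(c, u) = 1 - u - 2*c/3 (q(c, u) = (1 - 2*c/3) - u = 1 - u - 2*c/3)
N(t, D) = 6 - t - 2*(1 + D)/(3*(D + t)) (N(t, D) = 5 + (1 - t - 2*((-2 + D) + 3)/(3*(D + t))) = 5 + (1 - t - 2*(1 + D)/(3*(D + t))) = 6 - t - 2*(1 + D)/(3*(D + t)))
-10*N(2, 3)*(-6) = -10*(-2/3 - 2/3*3 + (6 - 1*2)*(3 + 2))/(3 + 2)*(-6) = -10*(-2/3 - 2 + (6 - 2)*5)/5*(-6) = -2*(-2/3 - 2 + 4*5)*(-6) = -2*(-2/3 - 2 + 20)*(-6) = -2*52/3*(-6) = -10*52/15*(-6) = -104/3*(-6) = 208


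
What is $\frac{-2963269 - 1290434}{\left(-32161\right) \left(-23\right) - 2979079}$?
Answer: $\frac{4253703}{2239376} \approx 1.8995$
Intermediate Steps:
$\frac{-2963269 - 1290434}{\left(-32161\right) \left(-23\right) - 2979079} = - \frac{4253703}{739703 - 2979079} = - \frac{4253703}{-2239376} = \left(-4253703\right) \left(- \frac{1}{2239376}\right) = \frac{4253703}{2239376}$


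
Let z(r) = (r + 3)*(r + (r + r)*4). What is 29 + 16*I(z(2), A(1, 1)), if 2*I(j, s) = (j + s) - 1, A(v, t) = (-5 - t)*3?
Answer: 597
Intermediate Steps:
A(v, t) = -15 - 3*t
z(r) = 9*r*(3 + r) (z(r) = (3 + r)*(r + (2*r)*4) = (3 + r)*(r + 8*r) = (3 + r)*(9*r) = 9*r*(3 + r))
I(j, s) = -½ + j/2 + s/2 (I(j, s) = ((j + s) - 1)/2 = (-1 + j + s)/2 = -½ + j/2 + s/2)
29 + 16*I(z(2), A(1, 1)) = 29 + 16*(-½ + (9*2*(3 + 2))/2 + (-15 - 3*1)/2) = 29 + 16*(-½ + (9*2*5)/2 + (-15 - 3)/2) = 29 + 16*(-½ + (½)*90 + (½)*(-18)) = 29 + 16*(-½ + 45 - 9) = 29 + 16*(71/2) = 29 + 568 = 597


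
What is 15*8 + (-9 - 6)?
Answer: 105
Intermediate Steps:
15*8 + (-9 - 6) = 120 - 15 = 105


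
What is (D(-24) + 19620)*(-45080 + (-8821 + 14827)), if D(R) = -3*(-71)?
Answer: -774954642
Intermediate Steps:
D(R) = 213
(D(-24) + 19620)*(-45080 + (-8821 + 14827)) = (213 + 19620)*(-45080 + (-8821 + 14827)) = 19833*(-45080 + 6006) = 19833*(-39074) = -774954642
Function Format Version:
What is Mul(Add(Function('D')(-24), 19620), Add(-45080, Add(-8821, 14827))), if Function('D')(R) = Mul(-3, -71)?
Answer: -774954642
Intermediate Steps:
Function('D')(R) = 213
Mul(Add(Function('D')(-24), 19620), Add(-45080, Add(-8821, 14827))) = Mul(Add(213, 19620), Add(-45080, Add(-8821, 14827))) = Mul(19833, Add(-45080, 6006)) = Mul(19833, -39074) = -774954642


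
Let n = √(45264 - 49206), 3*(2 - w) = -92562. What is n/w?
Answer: 3*I*√438/30856 ≈ 0.0020348*I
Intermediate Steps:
w = 30856 (w = 2 - ⅓*(-92562) = 2 + 30854 = 30856)
n = 3*I*√438 (n = √(-3942) = 3*I*√438 ≈ 62.785*I)
n/w = (3*I*√438)/30856 = (3*I*√438)*(1/30856) = 3*I*√438/30856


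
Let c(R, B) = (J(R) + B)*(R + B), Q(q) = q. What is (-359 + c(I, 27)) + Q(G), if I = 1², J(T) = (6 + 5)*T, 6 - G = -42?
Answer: 753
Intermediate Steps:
G = 48 (G = 6 - 1*(-42) = 6 + 42 = 48)
J(T) = 11*T
I = 1
c(R, B) = (B + R)*(B + 11*R) (c(R, B) = (11*R + B)*(R + B) = (B + 11*R)*(B + R) = (B + R)*(B + 11*R))
(-359 + c(I, 27)) + Q(G) = (-359 + (27² + 11*1² + 12*27*1)) + 48 = (-359 + (729 + 11*1 + 324)) + 48 = (-359 + (729 + 11 + 324)) + 48 = (-359 + 1064) + 48 = 705 + 48 = 753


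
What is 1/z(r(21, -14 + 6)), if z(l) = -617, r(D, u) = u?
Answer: -1/617 ≈ -0.0016207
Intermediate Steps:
1/z(r(21, -14 + 6)) = 1/(-617) = -1/617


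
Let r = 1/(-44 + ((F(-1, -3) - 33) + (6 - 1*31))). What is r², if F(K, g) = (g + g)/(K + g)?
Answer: 4/40401 ≈ 9.9008e-5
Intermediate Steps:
F(K, g) = 2*g/(K + g) (F(K, g) = (2*g)/(K + g) = 2*g/(K + g))
r = -2/201 (r = 1/(-44 + ((2*(-3)/(-1 - 3) - 33) + (6 - 1*31))) = 1/(-44 + ((2*(-3)/(-4) - 33) + (6 - 31))) = 1/(-44 + ((2*(-3)*(-¼) - 33) - 25)) = 1/(-44 + ((3/2 - 33) - 25)) = 1/(-44 + (-63/2 - 25)) = 1/(-44 - 113/2) = 1/(-201/2) = -2/201 ≈ -0.0099503)
r² = (-2/201)² = 4/40401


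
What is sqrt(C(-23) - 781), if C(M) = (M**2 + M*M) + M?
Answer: sqrt(254) ≈ 15.937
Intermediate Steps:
C(M) = M + 2*M**2 (C(M) = (M**2 + M**2) + M = 2*M**2 + M = M + 2*M**2)
sqrt(C(-23) - 781) = sqrt(-23*(1 + 2*(-23)) - 781) = sqrt(-23*(1 - 46) - 781) = sqrt(-23*(-45) - 781) = sqrt(1035 - 781) = sqrt(254)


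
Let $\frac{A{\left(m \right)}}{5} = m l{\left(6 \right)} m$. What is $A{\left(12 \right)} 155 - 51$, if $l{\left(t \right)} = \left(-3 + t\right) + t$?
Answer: $1004349$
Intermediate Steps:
$l{\left(t \right)} = -3 + 2 t$
$A{\left(m \right)} = 45 m^{2}$ ($A{\left(m \right)} = 5 m \left(-3 + 2 \cdot 6\right) m = 5 m \left(-3 + 12\right) m = 5 m 9 m = 5 \cdot 9 m m = 5 \cdot 9 m^{2} = 45 m^{2}$)
$A{\left(12 \right)} 155 - 51 = 45 \cdot 12^{2} \cdot 155 - 51 = 45 \cdot 144 \cdot 155 - 51 = 6480 \cdot 155 - 51 = 1004400 - 51 = 1004349$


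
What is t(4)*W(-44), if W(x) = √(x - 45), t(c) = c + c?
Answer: 8*I*√89 ≈ 75.472*I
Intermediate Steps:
t(c) = 2*c
W(x) = √(-45 + x)
t(4)*W(-44) = (2*4)*√(-45 - 44) = 8*√(-89) = 8*(I*√89) = 8*I*√89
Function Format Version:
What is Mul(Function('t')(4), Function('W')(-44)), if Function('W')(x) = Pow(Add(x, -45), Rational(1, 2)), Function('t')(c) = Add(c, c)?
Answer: Mul(8, I, Pow(89, Rational(1, 2))) ≈ Mul(75.472, I)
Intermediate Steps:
Function('t')(c) = Mul(2, c)
Function('W')(x) = Pow(Add(-45, x), Rational(1, 2))
Mul(Function('t')(4), Function('W')(-44)) = Mul(Mul(2, 4), Pow(Add(-45, -44), Rational(1, 2))) = Mul(8, Pow(-89, Rational(1, 2))) = Mul(8, Mul(I, Pow(89, Rational(1, 2)))) = Mul(8, I, Pow(89, Rational(1, 2)))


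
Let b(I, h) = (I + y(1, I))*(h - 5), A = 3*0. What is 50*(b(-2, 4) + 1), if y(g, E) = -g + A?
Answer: 200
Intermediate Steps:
A = 0
y(g, E) = -g (y(g, E) = -g + 0 = -g)
b(I, h) = (-1 + I)*(-5 + h) (b(I, h) = (I - 1*1)*(h - 5) = (I - 1)*(-5 + h) = (-1 + I)*(-5 + h))
50*(b(-2, 4) + 1) = 50*((5 - 1*4 - 5*(-2) - 2*4) + 1) = 50*((5 - 4 + 10 - 8) + 1) = 50*(3 + 1) = 50*4 = 200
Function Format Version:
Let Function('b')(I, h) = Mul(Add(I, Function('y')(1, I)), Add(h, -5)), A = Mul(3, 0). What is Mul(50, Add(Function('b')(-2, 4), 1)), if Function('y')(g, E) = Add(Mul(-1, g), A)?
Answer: 200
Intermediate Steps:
A = 0
Function('y')(g, E) = Mul(-1, g) (Function('y')(g, E) = Add(Mul(-1, g), 0) = Mul(-1, g))
Function('b')(I, h) = Mul(Add(-1, I), Add(-5, h)) (Function('b')(I, h) = Mul(Add(I, Mul(-1, 1)), Add(h, -5)) = Mul(Add(I, -1), Add(-5, h)) = Mul(Add(-1, I), Add(-5, h)))
Mul(50, Add(Function('b')(-2, 4), 1)) = Mul(50, Add(Add(5, Mul(-1, 4), Mul(-5, -2), Mul(-2, 4)), 1)) = Mul(50, Add(Add(5, -4, 10, -8), 1)) = Mul(50, Add(3, 1)) = Mul(50, 4) = 200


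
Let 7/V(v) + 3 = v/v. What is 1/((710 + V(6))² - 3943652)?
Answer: -4/13778039 ≈ -2.9032e-7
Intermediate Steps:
V(v) = -7/2 (V(v) = 7/(-3 + v/v) = 7/(-3 + 1) = 7/(-2) = 7*(-½) = -7/2)
1/((710 + V(6))² - 3943652) = 1/((710 - 7/2)² - 3943652) = 1/((1413/2)² - 3943652) = 1/(1996569/4 - 3943652) = 1/(-13778039/4) = -4/13778039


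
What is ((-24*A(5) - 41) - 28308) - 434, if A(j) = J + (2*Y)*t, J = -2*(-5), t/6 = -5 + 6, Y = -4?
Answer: -27871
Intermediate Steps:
t = 6 (t = 6*(-5 + 6) = 6*1 = 6)
J = 10
A(j) = -38 (A(j) = 10 + (2*(-4))*6 = 10 - 8*6 = 10 - 48 = -38)
((-24*A(5) - 41) - 28308) - 434 = ((-24*(-38) - 41) - 28308) - 434 = ((912 - 41) - 28308) - 434 = (871 - 28308) - 434 = -27437 - 434 = -27871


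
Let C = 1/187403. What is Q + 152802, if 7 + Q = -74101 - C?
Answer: 14747491681/187403 ≈ 78694.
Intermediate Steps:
C = 1/187403 ≈ 5.3361e-6
Q = -13888061525/187403 (Q = -7 + (-74101 - 1*1/187403) = -7 + (-74101 - 1/187403) = -7 - 13886749704/187403 = -13888061525/187403 ≈ -74108.)
Q + 152802 = -13888061525/187403 + 152802 = 14747491681/187403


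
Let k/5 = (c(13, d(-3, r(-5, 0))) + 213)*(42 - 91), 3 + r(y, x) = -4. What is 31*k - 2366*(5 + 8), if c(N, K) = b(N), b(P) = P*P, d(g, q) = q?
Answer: -2932048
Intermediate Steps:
r(y, x) = -7 (r(y, x) = -3 - 4 = -7)
b(P) = P²
c(N, K) = N²
k = -93590 (k = 5*((13² + 213)*(42 - 91)) = 5*((169 + 213)*(-49)) = 5*(382*(-49)) = 5*(-18718) = -93590)
31*k - 2366*(5 + 8) = 31*(-93590) - 2366*(5 + 8) = -2901290 - 2366*13 = -2901290 - 30758 = -2932048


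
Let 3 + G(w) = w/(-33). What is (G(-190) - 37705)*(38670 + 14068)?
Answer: -65615248412/33 ≈ -1.9883e+9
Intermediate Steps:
G(w) = -3 - w/33 (G(w) = -3 + w/(-33) = -3 + w*(-1/33) = -3 - w/33)
(G(-190) - 37705)*(38670 + 14068) = ((-3 - 1/33*(-190)) - 37705)*(38670 + 14068) = ((-3 + 190/33) - 37705)*52738 = (91/33 - 37705)*52738 = -1244174/33*52738 = -65615248412/33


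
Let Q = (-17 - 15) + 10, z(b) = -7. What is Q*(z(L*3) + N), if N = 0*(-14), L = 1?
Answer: 154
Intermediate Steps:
N = 0
Q = -22 (Q = -32 + 10 = -22)
Q*(z(L*3) + N) = -22*(-7 + 0) = -22*(-7) = 154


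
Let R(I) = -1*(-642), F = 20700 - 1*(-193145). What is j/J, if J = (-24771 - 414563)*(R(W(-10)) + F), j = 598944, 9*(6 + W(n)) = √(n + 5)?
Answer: -299472/47115715829 ≈ -6.3561e-6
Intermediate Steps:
W(n) = -6 + √(5 + n)/9 (W(n) = -6 + √(n + 5)/9 = -6 + √(5 + n)/9)
F = 213845 (F = 20700 + 193145 = 213845)
R(I) = 642
J = -94231431658 (J = (-24771 - 414563)*(642 + 213845) = -439334*214487 = -94231431658)
j/J = 598944/(-94231431658) = 598944*(-1/94231431658) = -299472/47115715829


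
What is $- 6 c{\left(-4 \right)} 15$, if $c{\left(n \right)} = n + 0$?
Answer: $360$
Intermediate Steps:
$c{\left(n \right)} = n$
$- 6 c{\left(-4 \right)} 15 = \left(-6\right) \left(-4\right) 15 = 24 \cdot 15 = 360$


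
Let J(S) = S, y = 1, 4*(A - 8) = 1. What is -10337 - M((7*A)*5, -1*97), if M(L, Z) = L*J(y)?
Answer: -42503/4 ≈ -10626.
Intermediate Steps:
A = 33/4 (A = 8 + (¼)*1 = 8 + ¼ = 33/4 ≈ 8.2500)
M(L, Z) = L (M(L, Z) = L*1 = L)
-10337 - M((7*A)*5, -1*97) = -10337 - 7*(33/4)*5 = -10337 - 231*5/4 = -10337 - 1*1155/4 = -10337 - 1155/4 = -42503/4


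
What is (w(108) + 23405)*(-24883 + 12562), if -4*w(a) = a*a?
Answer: -252444969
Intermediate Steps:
w(a) = -a²/4 (w(a) = -a*a/4 = -a²/4)
(w(108) + 23405)*(-24883 + 12562) = (-¼*108² + 23405)*(-24883 + 12562) = (-¼*11664 + 23405)*(-12321) = (-2916 + 23405)*(-12321) = 20489*(-12321) = -252444969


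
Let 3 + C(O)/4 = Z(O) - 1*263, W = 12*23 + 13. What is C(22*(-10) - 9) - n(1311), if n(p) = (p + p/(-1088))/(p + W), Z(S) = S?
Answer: -3448209057/1740800 ≈ -1980.8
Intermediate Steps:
W = 289 (W = 276 + 13 = 289)
n(p) = 1087*p/(1088*(289 + p)) (n(p) = (p + p/(-1088))/(p + 289) = (p + p*(-1/1088))/(289 + p) = (p - p/1088)/(289 + p) = (1087*p/1088)/(289 + p) = 1087*p/(1088*(289 + p)))
C(O) = -1064 + 4*O (C(O) = -12 + 4*(O - 1*263) = -12 + 4*(O - 263) = -12 + 4*(-263 + O) = -12 + (-1052 + 4*O) = -1064 + 4*O)
C(22*(-10) - 9) - n(1311) = (-1064 + 4*(22*(-10) - 9)) - 1087*1311/(1088*(289 + 1311)) = (-1064 + 4*(-220 - 9)) - 1087*1311/(1088*1600) = (-1064 + 4*(-229)) - 1087*1311/(1088*1600) = (-1064 - 916) - 1*1425057/1740800 = -1980 - 1425057/1740800 = -3448209057/1740800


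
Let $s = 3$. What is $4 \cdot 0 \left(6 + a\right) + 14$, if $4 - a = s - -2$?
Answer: $14$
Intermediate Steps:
$a = -1$ ($a = 4 - \left(3 - -2\right) = 4 - \left(3 + 2\right) = 4 - 5 = -1$)
$4 \cdot 0 \left(6 + a\right) + 14 = 4 \cdot 0 \left(6 - 1\right) + 14 = 0 \cdot 5 + 14 = 0 + 14 = 14$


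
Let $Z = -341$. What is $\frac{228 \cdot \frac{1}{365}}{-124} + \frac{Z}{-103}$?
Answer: $\frac{3852544}{1165445} \approx 3.3056$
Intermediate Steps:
$\frac{228 \cdot \frac{1}{365}}{-124} + \frac{Z}{-103} = \frac{228 \cdot \frac{1}{365}}{-124} - \frac{341}{-103} = 228 \cdot \frac{1}{365} \left(- \frac{1}{124}\right) - - \frac{341}{103} = \frac{228}{365} \left(- \frac{1}{124}\right) + \frac{341}{103} = - \frac{57}{11315} + \frac{341}{103} = \frac{3852544}{1165445}$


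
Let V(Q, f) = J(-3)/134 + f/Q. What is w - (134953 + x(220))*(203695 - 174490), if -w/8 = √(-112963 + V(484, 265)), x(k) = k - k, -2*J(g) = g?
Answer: -3941302365 - 4*I*√245430785082/737 ≈ -3.9413e+9 - 2688.8*I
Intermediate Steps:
J(g) = -g/2
x(k) = 0
V(Q, f) = 3/268 + f/Q (V(Q, f) = -½*(-3)/134 + f/Q = (3/2)*(1/134) + f/Q = 3/268 + f/Q)
w = -4*I*√245430785082/737 (w = -8*√(-112963 + (3/268 + 265/484)) = -8*√(-112963 + 9059/16214) = -4*I*√245430785082/737 ≈ -2688.8*I)
w - (134953 + x(220))*(203695 - 174490) = -4*I*√245430785082/737 - (134953 + 0)*(203695 - 174490) = -4*I*√245430785082/737 - 134953*29205 = -4*I*√245430785082/737 - 1*3941302365 = -4*I*√245430785082/737 - 3941302365 = -3941302365 - 4*I*√245430785082/737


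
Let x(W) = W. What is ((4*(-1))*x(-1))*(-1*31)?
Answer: -124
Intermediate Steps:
((4*(-1))*x(-1))*(-1*31) = ((4*(-1))*(-1))*(-1*31) = -4*(-1)*(-31) = 4*(-31) = -124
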